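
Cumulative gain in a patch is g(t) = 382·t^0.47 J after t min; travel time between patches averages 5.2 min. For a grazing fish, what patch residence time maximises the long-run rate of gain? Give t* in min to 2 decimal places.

4.61 min

By the marginal value theorem, leave when the instantaneous gain rate g'(t) equals the habitat-wide average g(t)/(T + t).
g'(t) = 0.47·382·t^-0.53. Setting 0.47·382·t^-0.53 = 382·t^0.47/(5.2+t) gives 0.47(5.2+t) = t, so 0.53·t = 0.47×5.2.
t* = 0.47×5.2/0.53 = 4.611 min.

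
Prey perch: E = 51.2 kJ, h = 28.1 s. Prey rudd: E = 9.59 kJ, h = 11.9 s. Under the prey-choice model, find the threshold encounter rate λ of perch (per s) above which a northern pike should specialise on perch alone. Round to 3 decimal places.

At the threshold, the rate on perch alone equals the profitability of rudd: λ·51.2/(1 + λ·28.1) = 9.59/11.9 = 0.8059.
Rearranging, λ(51.2 − 0.8059×28.1) = 0.8059, so λ = 0.8059/28.55 = 0.02822 per s.

0.028 per s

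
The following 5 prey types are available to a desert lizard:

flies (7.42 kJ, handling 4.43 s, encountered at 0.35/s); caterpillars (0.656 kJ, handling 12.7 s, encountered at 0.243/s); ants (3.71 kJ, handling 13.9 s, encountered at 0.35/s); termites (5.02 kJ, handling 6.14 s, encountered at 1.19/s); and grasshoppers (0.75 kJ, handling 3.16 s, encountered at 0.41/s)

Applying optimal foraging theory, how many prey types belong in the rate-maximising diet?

1

E/h in descending order: flies 1.67, termites 0.818, ants 0.267, grasshoppers 0.237, caterpillars 0.0517 kJ/s. The optimal diet is the largest prefix of this list for which every included type satisfies E_i/h_i > R on the types above it.
Rate on top 1: 1.018. termites: 0.818 < 1.018 → exclude; stop.
Optimal diet: flies — 1 of 5 types.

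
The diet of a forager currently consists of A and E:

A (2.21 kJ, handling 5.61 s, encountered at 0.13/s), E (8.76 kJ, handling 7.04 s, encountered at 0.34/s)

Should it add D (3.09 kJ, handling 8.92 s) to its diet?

Current rate: (0.13×2.21 + 0.34×8.76)/(1 + 0.13×5.61 + 0.34×7.04) = 0.7921 kJ/s.
D: E/h = 3.09/8.92 = 0.3464 kJ/s.
Since 0.3464 < R, time spent handling D is better spent searching.

No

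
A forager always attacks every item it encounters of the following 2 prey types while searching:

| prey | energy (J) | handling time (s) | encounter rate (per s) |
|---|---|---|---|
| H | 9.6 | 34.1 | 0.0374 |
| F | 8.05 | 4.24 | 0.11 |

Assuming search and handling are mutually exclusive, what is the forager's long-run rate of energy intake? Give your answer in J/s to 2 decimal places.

R = (0.0374×9.6 + 0.11×8.05) / (1 + 0.0374×34.1 + 0.11×4.24) = 1.245/2.742 = 0.4539 J/s.

0.45 J/s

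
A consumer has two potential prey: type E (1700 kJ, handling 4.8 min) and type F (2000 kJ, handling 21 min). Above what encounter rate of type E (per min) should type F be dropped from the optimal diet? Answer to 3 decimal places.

0.077 per min

The zero-one rule: include type F iff E₂/h₂ > λE₁/(1+λh₁). Equality gives the switch point.
λE₁h₂ = E₂ + λE₂h₁ ⇒ λ = E₂/(E₁h₂ − E₂h₁) = 2000/(3.57e+04 − 9600) = 0.07663 per min.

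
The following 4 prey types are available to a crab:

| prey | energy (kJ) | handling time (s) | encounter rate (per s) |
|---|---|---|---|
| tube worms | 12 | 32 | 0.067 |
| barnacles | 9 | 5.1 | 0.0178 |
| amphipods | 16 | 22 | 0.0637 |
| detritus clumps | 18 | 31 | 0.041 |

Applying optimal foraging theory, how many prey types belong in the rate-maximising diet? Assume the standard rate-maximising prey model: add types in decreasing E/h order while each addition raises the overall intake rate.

Rank by E/h (kJ/s): barnacles 1.76, amphipods 0.727, detritus clumps 0.581, tube worms 0.375. Include each in turn until the next type's E/h falls below the running intake rate.
Rate on top 1: 0.1469. amphipods: 0.727 > 0.1469 → include.
Rate on top 2: 0.4732. detritus clumps: 0.581 > 0.4732 → include.
Rate on top 3: 0.5095. tube worms: 0.375 < 0.5095 → exclude; stop.
Optimal diet: barnacles, amphipods, detritus clumps — 3 of 4 types.

3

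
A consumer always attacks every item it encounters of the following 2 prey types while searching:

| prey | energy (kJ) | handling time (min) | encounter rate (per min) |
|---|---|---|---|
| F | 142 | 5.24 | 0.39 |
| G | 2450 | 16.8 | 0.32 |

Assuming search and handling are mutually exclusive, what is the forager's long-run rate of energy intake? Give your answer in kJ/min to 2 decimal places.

99.69 kJ/min

R = Σλ_iE_i / (1 + Σλ_ih_i)
Numerator: 0.39×142 + 0.32×2450 = 839.4
Denominator: 1 + 0.39×5.24 + 0.32×16.8 = 8.42
R = 839.4/8.42 = 99.69 kJ/min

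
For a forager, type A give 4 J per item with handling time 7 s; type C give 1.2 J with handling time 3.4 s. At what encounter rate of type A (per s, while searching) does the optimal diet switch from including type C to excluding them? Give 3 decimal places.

0.231 per s

The zero-one rule: include type C iff E₂/h₂ > λE₁/(1+λh₁). Equality gives the switch point.
λE₁h₂ = E₂ + λE₂h₁ ⇒ λ = E₂/(E₁h₂ − E₂h₁) = 1.2/(13.6 − 8.4) = 0.2308 per s.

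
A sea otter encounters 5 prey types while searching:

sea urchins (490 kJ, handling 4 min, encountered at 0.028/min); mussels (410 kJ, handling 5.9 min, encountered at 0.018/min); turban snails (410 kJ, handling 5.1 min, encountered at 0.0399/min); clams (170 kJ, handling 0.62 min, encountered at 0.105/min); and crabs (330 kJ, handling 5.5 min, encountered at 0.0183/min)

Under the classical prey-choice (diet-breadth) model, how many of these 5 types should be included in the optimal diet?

5

Rank by E/h (kJ/min): clams 274, sea urchins 122, turban snails 80.4, mussels 69.5, crabs 60. Include each in turn until the next type's E/h falls below the running intake rate.
Rate on top 1: 16.76. sea urchins: 122 > 16.76 → include.
Rate on top 2: 26.82. turban snails: 80.4 > 26.82 → include.
Rate on top 3: 34.72. mussels: 69.5 > 34.72 → include.
Rate on top 4: 37.2. crabs: 60 > 37.2 → include.
Optimal diet: clams, sea urchins, turban snails, mussels, crabs — 5 of 5 types.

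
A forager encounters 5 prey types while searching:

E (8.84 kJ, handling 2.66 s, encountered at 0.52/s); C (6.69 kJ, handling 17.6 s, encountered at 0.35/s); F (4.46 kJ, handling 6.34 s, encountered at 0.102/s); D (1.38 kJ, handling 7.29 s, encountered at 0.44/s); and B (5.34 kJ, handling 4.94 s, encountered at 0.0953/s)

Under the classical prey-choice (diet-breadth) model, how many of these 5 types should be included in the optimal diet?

Profitabilities (E/h, kJ/s): E 3.32, B 1.08, F 0.703, C 0.38, D 0.189. Add prey in this order while the next type's profitability exceeds the intake rate on those already taken.
Rate on top 1: 1.929. B: 1.08 < 1.929 → exclude; stop.
Optimal diet: E — 1 of 5 types.

1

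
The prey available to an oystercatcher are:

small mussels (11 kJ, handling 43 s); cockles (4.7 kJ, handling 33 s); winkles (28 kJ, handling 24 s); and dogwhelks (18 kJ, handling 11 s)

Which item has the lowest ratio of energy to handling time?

Profitability E/h (kJ/s): small mussels = 11/43 = 0.256, cockles = 4.7/33 = 0.142, winkles = 28/24 = 1.17, dogwhelks = 18/11 = 1.64.
Ranked: dogwhelks > winkles > small mussels > cockles.

cockles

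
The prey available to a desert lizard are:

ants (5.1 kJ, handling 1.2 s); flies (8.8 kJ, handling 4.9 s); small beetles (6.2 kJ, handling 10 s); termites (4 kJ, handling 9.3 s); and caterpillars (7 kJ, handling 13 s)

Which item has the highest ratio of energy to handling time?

In descending order of E/h:
ants: 5.1/1.2 = 4.25 kJ/s
flies: 8.8/4.9 = 1.8 kJ/s
small beetles: 6.2/10 = 0.62 kJ/s
caterpillars: 7/13 = 0.538 kJ/s
termites: 4/9.3 = 0.43 kJ/s

ants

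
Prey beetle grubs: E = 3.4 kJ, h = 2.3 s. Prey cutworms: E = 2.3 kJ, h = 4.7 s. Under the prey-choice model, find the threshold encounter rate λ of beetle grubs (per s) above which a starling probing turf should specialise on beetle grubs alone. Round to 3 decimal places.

At the threshold, the rate on beetle grubs alone equals the profitability of cutworms: λ·3.4/(1 + λ·2.3) = 2.3/4.7 = 0.4894.
Rearranging, λ(3.4 − 0.4894×2.3) = 0.4894, so λ = 0.4894/2.274 = 0.2152 per s.

0.215 per s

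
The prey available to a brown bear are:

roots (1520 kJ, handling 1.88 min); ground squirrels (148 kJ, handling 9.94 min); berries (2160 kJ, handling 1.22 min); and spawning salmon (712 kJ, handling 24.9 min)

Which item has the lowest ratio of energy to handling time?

Profitability E/h (kJ/min): roots = 1520/1.88 = 809, ground squirrels = 148/9.94 = 14.9, berries = 2160/1.22 = 1.77e+03, spawning salmon = 712/24.9 = 28.6.
Ranked: berries > roots > spawning salmon > ground squirrels.

ground squirrels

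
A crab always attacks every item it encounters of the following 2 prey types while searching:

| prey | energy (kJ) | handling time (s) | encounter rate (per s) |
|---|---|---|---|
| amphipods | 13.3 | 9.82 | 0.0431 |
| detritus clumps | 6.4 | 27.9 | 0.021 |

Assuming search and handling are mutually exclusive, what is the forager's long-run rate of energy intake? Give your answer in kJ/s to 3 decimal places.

R = Σλ_iE_i / (1 + Σλ_ih_i)
Numerator: 0.0431×13.3 + 0.021×6.4 = 0.7076
Denominator: 1 + 0.0431×9.82 + 0.021×27.9 = 2.009
R = 0.7076/2.009 = 0.3522 kJ/s

0.352 kJ/s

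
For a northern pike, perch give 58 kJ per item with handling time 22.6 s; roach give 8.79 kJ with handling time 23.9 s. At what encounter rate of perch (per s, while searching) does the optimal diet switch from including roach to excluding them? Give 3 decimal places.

Drop roach once their profitability E₂/h₂ falls below the rate achievable on perch alone: E₂/h₂ = λE₁/(1 + λh₁).
Solve for λ: λE₁h₂ = E₂(1 + λh₁) → λ(E₁h₂ − E₂h₁) = E₂ → λ = E₂/(E₁h₂ − E₂h₁).
λ = 8.79/(58×23.9 − 8.79×22.6) = 8.79/1188 = 0.007402 per s.

0.007 per s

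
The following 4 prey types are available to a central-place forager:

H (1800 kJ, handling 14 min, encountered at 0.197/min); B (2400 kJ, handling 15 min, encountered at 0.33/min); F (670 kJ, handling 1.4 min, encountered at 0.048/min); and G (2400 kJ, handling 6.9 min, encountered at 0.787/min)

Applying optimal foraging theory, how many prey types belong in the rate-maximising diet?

2

E/h in descending order: F 479, G 348, B 160, H 129 kJ/min. The optimal diet is the largest prefix of this list for which every included type satisfies E_i/h_i > R on the types above it.
Rate on top 1: 30.13. G: 348 > 30.13 → include.
Rate on top 2: 295.6. B: 160 < 295.6 → exclude; stop.
Optimal diet: F, G — 2 of 4 types.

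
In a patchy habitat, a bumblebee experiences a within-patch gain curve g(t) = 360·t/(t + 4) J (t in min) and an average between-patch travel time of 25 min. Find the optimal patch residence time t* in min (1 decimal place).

10.0 min

By the marginal value theorem, leave when the instantaneous gain rate g'(t) equals the habitat-wide average g(t)/(T + t).
g'(t) = 360·4/(t + 4)². Setting 360·4/(t+4)² = 360t/[(t+4)(25+t)] gives 4(25+t) = t(t+4), so t² = 4×25 = 100.
t* = √100 = 10 min.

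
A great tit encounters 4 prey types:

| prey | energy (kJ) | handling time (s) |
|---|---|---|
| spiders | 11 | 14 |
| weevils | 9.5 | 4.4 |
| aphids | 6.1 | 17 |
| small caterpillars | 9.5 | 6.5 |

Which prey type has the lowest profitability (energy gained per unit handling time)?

In descending order of E/h:
weevils: 9.5/4.4 = 2.16 kJ/s
small caterpillars: 9.5/6.5 = 1.46 kJ/s
spiders: 11/14 = 0.786 kJ/s
aphids: 6.1/17 = 0.359 kJ/s

aphids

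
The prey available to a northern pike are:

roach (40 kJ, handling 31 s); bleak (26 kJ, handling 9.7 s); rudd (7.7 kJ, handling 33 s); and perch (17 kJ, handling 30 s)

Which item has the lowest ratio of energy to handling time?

rudd

In descending order of E/h:
bleak: 26/9.7 = 2.68 kJ/s
roach: 40/31 = 1.29 kJ/s
perch: 17/30 = 0.567 kJ/s
rudd: 7.7/33 = 0.233 kJ/s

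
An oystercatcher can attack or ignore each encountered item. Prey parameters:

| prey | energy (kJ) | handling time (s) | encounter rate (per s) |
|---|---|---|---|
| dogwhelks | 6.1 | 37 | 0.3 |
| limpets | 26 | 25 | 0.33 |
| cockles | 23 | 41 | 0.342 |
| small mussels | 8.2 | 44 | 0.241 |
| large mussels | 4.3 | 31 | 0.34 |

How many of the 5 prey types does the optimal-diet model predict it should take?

E/h in descending order: limpets 1.04, cockles 0.561, small mussels 0.186, dogwhelks 0.165, large mussels 0.139 kJ/s. The optimal diet is the largest prefix of this list for which every included type satisfies E_i/h_i > R on the types above it.
Rate on top 1: 0.9276. cockles: 0.561 < 0.9276 → exclude; stop.
Optimal diet: limpets — 1 of 5 types.

1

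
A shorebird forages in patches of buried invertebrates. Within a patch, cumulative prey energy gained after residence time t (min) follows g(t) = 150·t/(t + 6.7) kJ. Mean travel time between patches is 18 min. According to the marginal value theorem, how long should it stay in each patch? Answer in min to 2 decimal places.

Maximise g(t)/(T+t): set derivative to zero → g'(t)(T+t) = g(t).
g'(t) = 150·6.7/(t + 6.7)². Setting 150·6.7/(t+6.7)² = 150t/[(t+6.7)(18+t)] gives 6.7(18+t) = t(t+6.7), so t² = 6.7×18 = 120.6.
t* = √120.6 = 10.98 min.

10.98 min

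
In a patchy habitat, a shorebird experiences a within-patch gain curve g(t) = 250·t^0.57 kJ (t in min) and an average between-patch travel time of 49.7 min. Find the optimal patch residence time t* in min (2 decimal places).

65.88 min

By the marginal value theorem, leave when the instantaneous gain rate g'(t) equals the habitat-wide average g(t)/(T + t).
g'(t) = 0.57·250·t^-0.43. Setting 0.57·250·t^-0.43 = 250·t^0.57/(49.7+t) gives 0.57(49.7+t) = t, so 0.43·t = 0.57×49.7.
t* = 0.57×49.7/0.43 = 65.88 min.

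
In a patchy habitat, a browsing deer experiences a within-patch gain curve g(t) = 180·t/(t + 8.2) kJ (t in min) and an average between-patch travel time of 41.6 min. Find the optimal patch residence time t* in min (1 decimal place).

18.5 min

Optimal t* satisfies g'(t*) = g(t*)/(T + t*).
g'(t) = 180·8.2/(t + 8.2)². Setting 180·8.2/(t+8.2)² = 180t/[(t+8.2)(41.6+t)] gives 8.2(41.6+t) = t(t+8.2), so t² = 8.2×41.6 = 341.1.
t* = √341.1 = 18.47 min.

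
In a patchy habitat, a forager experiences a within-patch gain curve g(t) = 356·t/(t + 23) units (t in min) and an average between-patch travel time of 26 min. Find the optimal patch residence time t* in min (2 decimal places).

24.45 min

By the marginal value theorem, leave when the instantaneous gain rate g'(t) equals the habitat-wide average g(t)/(T + t).
g'(t) = 356·23/(t + 23)². Setting 356·23/(t+23)² = 356t/[(t+23)(26+t)] gives 23(26+t) = t(t+23), so t² = 23×26 = 598.
t* = √598 = 24.45 min.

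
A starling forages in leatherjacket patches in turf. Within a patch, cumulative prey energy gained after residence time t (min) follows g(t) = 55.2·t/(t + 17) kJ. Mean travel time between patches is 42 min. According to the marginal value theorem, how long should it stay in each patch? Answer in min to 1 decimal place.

By the marginal value theorem, leave when the instantaneous gain rate g'(t) equals the habitat-wide average g(t)/(T + t).
g'(t) = 55.2·17/(t + 17)². Setting 55.2·17/(t+17)² = 55.2t/[(t+17)(42+t)] gives 17(42+t) = t(t+17), so t² = 17×42 = 714.
t* = √714 = 26.72 min.

26.7 min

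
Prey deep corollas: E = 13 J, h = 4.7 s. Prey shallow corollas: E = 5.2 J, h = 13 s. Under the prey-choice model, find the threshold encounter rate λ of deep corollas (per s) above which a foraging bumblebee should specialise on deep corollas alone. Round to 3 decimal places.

0.036 per s

At the threshold, the rate on deep corollas alone equals the profitability of shallow corollas: λ·13/(1 + λ·4.7) = 5.2/13 = 0.4.
Rearranging, λ(13 − 0.4×4.7) = 0.4, so λ = 0.4/11.12 = 0.03597 per s.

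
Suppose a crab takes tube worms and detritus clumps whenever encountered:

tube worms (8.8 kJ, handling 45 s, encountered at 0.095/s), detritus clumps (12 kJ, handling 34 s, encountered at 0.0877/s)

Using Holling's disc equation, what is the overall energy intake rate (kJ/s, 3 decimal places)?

0.229 kJ/s

R = Σλ_iE_i / (1 + Σλ_ih_i)
Numerator: 0.095×8.8 + 0.0877×12 = 1.888
Denominator: 1 + 0.095×45 + 0.0877×34 = 8.257
R = 1.888/8.257 = 0.2287 kJ/s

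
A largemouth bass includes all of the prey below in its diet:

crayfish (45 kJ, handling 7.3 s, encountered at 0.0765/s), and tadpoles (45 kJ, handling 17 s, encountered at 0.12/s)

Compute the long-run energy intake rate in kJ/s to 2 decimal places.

2.46 kJ/s

R = Σλ_iE_i / (1 + Σλ_ih_i)
Numerator: 0.0765×45 + 0.12×45 = 8.842
Denominator: 1 + 0.0765×7.3 + 0.12×17 = 3.598
R = 8.842/3.598 = 2.457 kJ/s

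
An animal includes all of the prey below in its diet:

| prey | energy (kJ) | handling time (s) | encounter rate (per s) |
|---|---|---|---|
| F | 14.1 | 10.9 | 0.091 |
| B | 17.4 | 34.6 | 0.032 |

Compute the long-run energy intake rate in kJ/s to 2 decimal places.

0.59 kJ/s

R = Σλ_iE_i / (1 + Σλ_ih_i)
Numerator: 0.091×14.1 + 0.032×17.4 = 1.84
Denominator: 1 + 0.091×10.9 + 0.032×34.6 = 3.099
R = 1.84/3.099 = 0.5937 kJ/s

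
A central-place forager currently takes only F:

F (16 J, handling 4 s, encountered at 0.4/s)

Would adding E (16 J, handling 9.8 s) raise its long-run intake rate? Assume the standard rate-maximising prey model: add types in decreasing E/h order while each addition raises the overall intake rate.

On F alone, R = ΣλE/(1+Σλh) = 6.4/2.6 = 2.462 J/s.
E: E/h = 16/9.8 = 1.633 J/s.
Since 1.633 < R, time spent handling E is better spent searching.

No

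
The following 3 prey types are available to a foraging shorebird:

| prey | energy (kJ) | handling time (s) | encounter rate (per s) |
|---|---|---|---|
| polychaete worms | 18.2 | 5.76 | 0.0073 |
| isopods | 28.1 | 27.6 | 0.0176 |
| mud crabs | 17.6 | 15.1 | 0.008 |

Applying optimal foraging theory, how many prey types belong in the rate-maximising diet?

3

Rank by E/h (kJ/s): polychaete worms 3.16, mud crabs 1.17, isopods 1.02. Include each in turn until the next type's E/h falls below the running intake rate.
Rate on top 1: 0.1275. mud crabs: 1.17 > 0.1275 → include.
Rate on top 2: 0.2353. isopods: 1.02 > 0.2353 → include.
Optimal diet: polychaete worms, mud crabs, isopods — 3 of 3 types.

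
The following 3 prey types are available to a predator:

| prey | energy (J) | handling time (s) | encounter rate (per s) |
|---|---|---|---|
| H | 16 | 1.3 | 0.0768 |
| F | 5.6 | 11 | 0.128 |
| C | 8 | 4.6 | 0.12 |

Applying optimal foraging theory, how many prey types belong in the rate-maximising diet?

Rank by E/h (J/s): H 12.3, C 1.74, F 0.509. Include each in turn until the next type's E/h falls below the running intake rate.
Rate on top 1: 1.117. C: 1.74 > 1.117 → include.
Rate on top 2: 1.325. F: 0.509 < 1.325 → exclude; stop.
Optimal diet: H, C — 2 of 3 types.

2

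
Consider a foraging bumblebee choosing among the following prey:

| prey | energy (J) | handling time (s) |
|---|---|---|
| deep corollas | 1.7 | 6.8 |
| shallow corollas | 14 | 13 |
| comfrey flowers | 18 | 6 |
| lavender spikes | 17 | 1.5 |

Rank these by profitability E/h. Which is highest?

lavender spikes

Profitability E/h (J/s): deep corollas = 1.7/6.8 = 0.25, shallow corollas = 14/13 = 1.08, comfrey flowers = 18/6 = 3, lavender spikes = 17/1.5 = 11.3.
Ranked: lavender spikes > comfrey flowers > shallow corollas > deep corollas.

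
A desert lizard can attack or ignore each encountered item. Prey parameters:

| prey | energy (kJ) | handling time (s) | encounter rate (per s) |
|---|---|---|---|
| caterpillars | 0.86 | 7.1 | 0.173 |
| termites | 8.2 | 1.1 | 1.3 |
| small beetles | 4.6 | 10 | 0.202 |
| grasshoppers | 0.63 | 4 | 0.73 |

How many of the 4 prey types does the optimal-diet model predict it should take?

E/h in descending order: termites 7.45, small beetles 0.46, grasshoppers 0.158, caterpillars 0.121 kJ/s. The optimal diet is the largest prefix of this list for which every included type satisfies E_i/h_i > R on the types above it.
Rate on top 1: 4.387. small beetles: 0.46 < 4.387 → exclude; stop.
Optimal diet: termites — 1 of 4 types.

1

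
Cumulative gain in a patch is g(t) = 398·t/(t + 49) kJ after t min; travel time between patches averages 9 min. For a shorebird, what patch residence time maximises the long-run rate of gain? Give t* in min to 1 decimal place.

By the marginal value theorem, leave when the instantaneous gain rate g'(t) equals the habitat-wide average g(t)/(T + t).
g'(t) = 398·49/(t + 49)². Setting 398·49/(t+49)² = 398t/[(t+49)(9+t)] gives 49(9+t) = t(t+49), so t² = 49×9 = 441.
t* = √441 = 21 min.

21.0 min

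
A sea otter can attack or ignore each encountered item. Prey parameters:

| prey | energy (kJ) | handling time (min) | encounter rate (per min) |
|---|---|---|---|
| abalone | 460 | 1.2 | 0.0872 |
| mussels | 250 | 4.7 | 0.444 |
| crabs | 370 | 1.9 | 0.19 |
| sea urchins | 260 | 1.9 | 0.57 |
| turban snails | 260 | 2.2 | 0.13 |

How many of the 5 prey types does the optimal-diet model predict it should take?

Profitabilities (E/h, kJ/min): abalone 383, crabs 195, sea urchins 137, turban snails 118, mussels 53.2. Add prey in this order while the next type's profitability exceeds the intake rate on those already taken.
Rate on top 1: 36.31. crabs: 195 > 36.31 → include.
Rate on top 2: 75.33. sea urchins: 137 > 75.33 → include.
Rate on top 3: 101.5. turban snails: 118 > 101.5 → include.
Rate on top 4: 103.2. mussels: 53.2 < 103.2 → exclude; stop.
Optimal diet: abalone, crabs, sea urchins, turban snails — 4 of 5 types.

4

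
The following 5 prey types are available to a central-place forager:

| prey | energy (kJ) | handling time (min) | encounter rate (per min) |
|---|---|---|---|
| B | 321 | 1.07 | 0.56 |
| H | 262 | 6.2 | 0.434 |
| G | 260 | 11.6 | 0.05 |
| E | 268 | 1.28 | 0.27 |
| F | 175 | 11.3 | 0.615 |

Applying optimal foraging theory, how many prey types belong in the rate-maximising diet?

E/h in descending order: B 300, E 209, H 42.3, G 22.4, F 15.5 kJ/min. The optimal diet is the largest prefix of this list for which every included type satisfies E_i/h_i > R on the types above it.
Rate on top 1: 112.4. E: 209 > 112.4 → include.
Rate on top 2: 129.6. H: 42.3 < 129.6 → exclude; stop.
Optimal diet: B, E — 2 of 5 types.

2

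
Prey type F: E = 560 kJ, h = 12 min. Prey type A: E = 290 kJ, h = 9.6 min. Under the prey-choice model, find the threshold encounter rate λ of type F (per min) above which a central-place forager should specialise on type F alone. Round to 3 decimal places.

The zero-one rule: include type A iff E₂/h₂ > λE₁/(1+λh₁). Equality gives the switch point.
λE₁h₂ = E₂ + λE₂h₁ ⇒ λ = E₂/(E₁h₂ − E₂h₁) = 290/(5376 − 3480) = 0.153 per min.

0.153 per min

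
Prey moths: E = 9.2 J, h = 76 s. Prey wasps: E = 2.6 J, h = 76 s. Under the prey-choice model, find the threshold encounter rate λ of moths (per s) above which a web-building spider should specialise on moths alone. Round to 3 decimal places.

0.005 per s

The zero-one rule: include wasps iff E₂/h₂ > λE₁/(1+λh₁). Equality gives the switch point.
λE₁h₂ = E₂ + λE₂h₁ ⇒ λ = E₂/(E₁h₂ − E₂h₁) = 2.6/(699.2 − 197.6) = 0.005183 per s.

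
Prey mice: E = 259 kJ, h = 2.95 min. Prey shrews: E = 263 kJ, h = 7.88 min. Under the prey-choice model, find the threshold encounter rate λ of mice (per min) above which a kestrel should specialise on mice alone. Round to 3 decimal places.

At the threshold, the rate on mice alone equals the profitability of shrews: λ·259/(1 + λ·2.95) = 263/7.88 = 33.38.
Rearranging, λ(259 − 33.38×2.95) = 33.38, so λ = 33.38/160.5 = 0.2079 per min.

0.208 per min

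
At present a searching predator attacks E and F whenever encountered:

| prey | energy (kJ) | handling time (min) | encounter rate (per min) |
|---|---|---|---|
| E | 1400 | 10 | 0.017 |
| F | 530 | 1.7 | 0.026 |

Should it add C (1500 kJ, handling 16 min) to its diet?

Current rate: (0.017×1400 + 0.026×530)/(1 + 0.017×10 + 0.026×1.7) = 30.95 kJ/min.
C: E/h = 1500/16 = 93.75 kJ/min.
93.75 > 30.95, so adding C raises the average — include it.

Yes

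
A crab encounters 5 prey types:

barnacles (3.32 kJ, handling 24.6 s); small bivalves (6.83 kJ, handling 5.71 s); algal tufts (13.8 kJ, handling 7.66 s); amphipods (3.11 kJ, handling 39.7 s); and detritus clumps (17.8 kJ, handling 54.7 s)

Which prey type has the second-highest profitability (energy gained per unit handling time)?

small bivalves

In descending order of E/h:
algal tufts: 13.8/7.66 = 1.8 kJ/s
small bivalves: 6.83/5.71 = 1.2 kJ/s
detritus clumps: 17.8/54.7 = 0.325 kJ/s
barnacles: 3.32/24.6 = 0.135 kJ/s
amphipods: 3.11/39.7 = 0.0783 kJ/s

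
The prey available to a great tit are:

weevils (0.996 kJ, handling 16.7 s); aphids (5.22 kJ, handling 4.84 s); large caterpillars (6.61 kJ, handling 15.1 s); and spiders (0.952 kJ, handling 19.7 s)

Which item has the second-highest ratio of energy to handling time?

In descending order of E/h:
aphids: 5.22/4.84 = 1.08 kJ/s
large caterpillars: 6.61/15.1 = 0.438 kJ/s
weevils: 0.996/16.7 = 0.0596 kJ/s
spiders: 0.952/19.7 = 0.0483 kJ/s

large caterpillars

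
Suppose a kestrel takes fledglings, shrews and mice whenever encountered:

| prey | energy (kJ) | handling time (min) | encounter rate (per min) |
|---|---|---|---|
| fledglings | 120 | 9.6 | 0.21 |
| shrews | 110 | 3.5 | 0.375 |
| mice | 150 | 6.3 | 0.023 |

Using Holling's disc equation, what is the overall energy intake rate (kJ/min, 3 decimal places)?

R = Σλ_iE_i / (1 + Σλ_ih_i)
Numerator: 0.21×120 + 0.375×110 + 0.023×150 = 69.9
Denominator: 1 + 0.21×9.6 + 0.375×3.5 + 0.023×6.3 = 4.473
R = 69.9/4.473 = 15.63 kJ/min

15.626 kJ/min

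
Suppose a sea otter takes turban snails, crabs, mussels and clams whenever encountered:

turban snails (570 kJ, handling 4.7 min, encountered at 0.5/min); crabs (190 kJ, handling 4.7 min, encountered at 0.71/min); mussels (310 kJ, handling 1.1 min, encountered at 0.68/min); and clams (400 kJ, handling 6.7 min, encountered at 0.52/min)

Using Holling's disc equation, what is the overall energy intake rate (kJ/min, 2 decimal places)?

R = (0.5×570 + 0.71×190 + 0.68×310 + 0.52×400) / (1 + 0.5×4.7 + 0.71×4.7 + 0.68×1.1 + 0.52×6.7) = 838.7/10.92 = 76.81 kJ/min.

76.81 kJ/min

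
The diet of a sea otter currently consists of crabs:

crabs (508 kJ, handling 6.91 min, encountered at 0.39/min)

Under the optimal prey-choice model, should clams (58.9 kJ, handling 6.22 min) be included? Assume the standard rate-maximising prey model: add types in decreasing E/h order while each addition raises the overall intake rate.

No

On crabs alone, R = ΣλE/(1+Σλh) = 198.1/3.695 = 53.62 kJ/min.
clams: E/h = 58.9/6.22 = 9.469 kJ/min.
9.469 < 53.62, so adding clams would lower the average — exclude it.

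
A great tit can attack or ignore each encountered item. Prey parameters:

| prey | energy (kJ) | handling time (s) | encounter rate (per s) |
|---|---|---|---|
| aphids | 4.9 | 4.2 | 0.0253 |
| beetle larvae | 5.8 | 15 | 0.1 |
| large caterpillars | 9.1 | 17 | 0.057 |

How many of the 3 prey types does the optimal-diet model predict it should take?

E/h in descending order: aphids 1.17, large caterpillars 0.535, beetle larvae 0.387 kJ/s. The optimal diet is the largest prefix of this list for which every included type satisfies E_i/h_i > R on the types above it.
Rate on top 1: 0.1121. large caterpillars: 0.535 > 0.1121 → include.
Rate on top 2: 0.3097. beetle larvae: 0.387 > 0.3097 → include.
Optimal diet: aphids, large caterpillars, beetle larvae — 3 of 3 types.

3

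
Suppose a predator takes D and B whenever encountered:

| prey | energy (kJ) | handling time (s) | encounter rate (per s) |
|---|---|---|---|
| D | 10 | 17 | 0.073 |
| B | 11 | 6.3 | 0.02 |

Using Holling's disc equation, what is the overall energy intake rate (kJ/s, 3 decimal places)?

0.401 kJ/s

R = (0.073×10 + 0.02×11) / (1 + 0.073×17 + 0.02×6.3) = 0.95/2.367 = 0.4014 kJ/s.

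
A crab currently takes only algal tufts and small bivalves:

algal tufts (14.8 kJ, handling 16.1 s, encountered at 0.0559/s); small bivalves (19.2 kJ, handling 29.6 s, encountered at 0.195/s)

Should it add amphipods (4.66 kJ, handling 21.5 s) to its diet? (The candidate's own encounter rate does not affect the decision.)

Intake rate on the current diet: R = (0.0559×14.8 + 0.195×19.2) / (1 + 0.0559×16.1 + 0.195×29.6) = 4.571/7.672 = 0.5958 kJ/s.
amphipods: E/h = 4.66/21.5 = 0.2167 kJ/s.
Since 0.2167 < R, time spent handling amphipods is better spent searching.

No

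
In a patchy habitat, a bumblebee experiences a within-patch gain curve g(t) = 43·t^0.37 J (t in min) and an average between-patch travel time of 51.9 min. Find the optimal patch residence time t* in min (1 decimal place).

30.5 min

Optimal t* satisfies g'(t*) = g(t*)/(T + t*).
g'(t) = 0.37·43·t^-0.63. Setting 0.37·43·t^-0.63 = 43·t^0.37/(51.9+t) gives 0.37(51.9+t) = t, so 0.63·t = 0.37×51.9.
t* = 0.37×51.9/0.63 = 30.48 min.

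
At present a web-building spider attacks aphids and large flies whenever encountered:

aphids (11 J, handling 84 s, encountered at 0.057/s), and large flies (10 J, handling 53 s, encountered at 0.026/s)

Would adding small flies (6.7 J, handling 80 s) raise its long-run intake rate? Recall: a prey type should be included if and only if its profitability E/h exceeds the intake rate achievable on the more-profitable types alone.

No

Current rate: (0.057×11 + 0.026×10)/(1 + 0.057×84 + 0.026×53) = 0.1238 J/s.
small flies: E/h = 6.7/80 = 0.08375 J/s.
0.08375 < 0.1238, so adding small flies would lower the average — exclude it.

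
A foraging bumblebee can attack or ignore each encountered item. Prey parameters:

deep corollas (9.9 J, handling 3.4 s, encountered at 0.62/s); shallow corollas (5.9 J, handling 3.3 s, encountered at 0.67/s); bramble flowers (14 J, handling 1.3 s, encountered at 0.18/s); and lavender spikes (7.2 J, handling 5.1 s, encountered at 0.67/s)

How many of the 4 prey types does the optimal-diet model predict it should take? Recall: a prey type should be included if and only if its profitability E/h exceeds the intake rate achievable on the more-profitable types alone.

Profitabilities (E/h, J/s): bramble flowers 10.8, deep corollas 2.91, shallow corollas 1.79, lavender spikes 1.41. Add prey in this order while the next type's profitability exceeds the intake rate on those already taken.
Rate on top 1: 2.042. deep corollas: 2.91 > 2.042 → include.
Rate on top 2: 2.591. shallow corollas: 1.79 < 2.591 → exclude; stop.
Optimal diet: bramble flowers, deep corollas — 2 of 4 types.

2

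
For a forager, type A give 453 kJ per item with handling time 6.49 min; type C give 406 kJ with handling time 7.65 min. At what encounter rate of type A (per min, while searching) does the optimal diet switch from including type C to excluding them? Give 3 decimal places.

0.489 per min

At the threshold, the rate on type A alone equals the profitability of type C: λ·453/(1 + λ·6.49) = 406/7.65 = 53.07.
Rearranging, λ(453 − 53.07×6.49) = 53.07, so λ = 53.07/108.6 = 0.4889 per min.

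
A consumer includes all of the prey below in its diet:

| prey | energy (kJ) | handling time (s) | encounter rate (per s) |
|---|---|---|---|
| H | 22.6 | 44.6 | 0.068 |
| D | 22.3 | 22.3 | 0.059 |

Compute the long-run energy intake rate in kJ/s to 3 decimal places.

Energy encountered per unit search time: 0.068×22.6 + 0.059×22.3 = 2.853 kJ/s.
Handling time per unit search time: 0.068×44.6 + 0.059×22.3 = 4.349.
Rate = 2.853/(1 + 4.349) = 0.5333 kJ/s.

0.533 kJ/s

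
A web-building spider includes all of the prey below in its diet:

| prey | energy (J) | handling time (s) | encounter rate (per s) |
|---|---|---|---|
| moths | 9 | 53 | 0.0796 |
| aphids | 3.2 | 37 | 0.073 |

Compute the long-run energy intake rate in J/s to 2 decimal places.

Energy encountered per unit search time: 0.0796×9 + 0.073×3.2 = 0.95 J/s.
Handling time per unit search time: 0.0796×53 + 0.073×37 = 6.92.
Rate = 0.95/(1 + 6.92) = 0.12 J/s.

0.12 J/s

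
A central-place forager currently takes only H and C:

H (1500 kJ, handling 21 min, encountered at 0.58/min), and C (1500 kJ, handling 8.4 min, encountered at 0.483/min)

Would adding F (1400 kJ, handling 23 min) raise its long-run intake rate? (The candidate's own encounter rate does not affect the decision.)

No

Intake rate on the current diet: R = (0.58×1500 + 0.483×1500) / (1 + 0.58×21 + 0.483×8.4) = 1594/17.24 = 92.5 kJ/min.
F: E/h = 1400/23 = 60.87 kJ/min.
60.87 < 92.5, so adding F would lower the average — exclude it.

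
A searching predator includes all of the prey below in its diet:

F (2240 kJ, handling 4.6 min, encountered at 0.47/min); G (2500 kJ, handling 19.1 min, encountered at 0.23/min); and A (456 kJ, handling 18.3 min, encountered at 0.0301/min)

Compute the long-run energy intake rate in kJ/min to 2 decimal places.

202.51 kJ/min

R = (0.47×2240 + 0.23×2500 + 0.0301×456) / (1 + 0.47×4.6 + 0.23×19.1 + 0.0301×18.3) = 1642/8.106 = 202.5 kJ/min.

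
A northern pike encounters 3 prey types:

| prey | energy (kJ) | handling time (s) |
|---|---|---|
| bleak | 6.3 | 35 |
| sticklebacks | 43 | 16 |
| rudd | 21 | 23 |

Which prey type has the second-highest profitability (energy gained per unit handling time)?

Profitability E/h (kJ/s): bleak = 6.3/35 = 0.18, sticklebacks = 43/16 = 2.69, rudd = 21/23 = 0.913.
Ranked: sticklebacks > rudd > bleak.

rudd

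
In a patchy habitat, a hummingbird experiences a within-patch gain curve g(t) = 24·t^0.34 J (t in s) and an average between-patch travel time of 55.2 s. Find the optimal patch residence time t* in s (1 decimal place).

Optimal t* satisfies g'(t*) = g(t*)/(T + t*).
g'(t) = 0.34·24·t^-0.66. Setting 0.34·24·t^-0.66 = 24·t^0.34/(55.2+t) gives 0.34(55.2+t) = t, so 0.66·t = 0.34×55.2.
t* = 0.34×55.2/0.66 = 28.44 s.

28.4 s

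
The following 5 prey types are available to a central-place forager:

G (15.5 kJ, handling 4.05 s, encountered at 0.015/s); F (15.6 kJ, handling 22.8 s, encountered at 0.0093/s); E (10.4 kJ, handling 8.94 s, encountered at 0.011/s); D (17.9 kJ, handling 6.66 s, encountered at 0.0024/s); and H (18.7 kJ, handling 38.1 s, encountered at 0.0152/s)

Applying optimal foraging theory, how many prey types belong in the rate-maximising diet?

5

Rank by E/h (kJ/s): G 3.83, D 2.69, E 1.16, F 0.684, H 0.491. Include each in turn until the next type's E/h falls below the running intake rate.
Rate on top 1: 0.2192. D: 2.69 > 0.2192 → include.
Rate on top 2: 0.2558. E: 1.16 > 0.2558 → include.
Rate on top 3: 0.3318. F: 0.684 > 0.3318 → include.
Rate on top 4: 0.3856. H: 0.491 > 0.3856 → include.
Optimal diet: G, D, E, F, H — 5 of 5 types.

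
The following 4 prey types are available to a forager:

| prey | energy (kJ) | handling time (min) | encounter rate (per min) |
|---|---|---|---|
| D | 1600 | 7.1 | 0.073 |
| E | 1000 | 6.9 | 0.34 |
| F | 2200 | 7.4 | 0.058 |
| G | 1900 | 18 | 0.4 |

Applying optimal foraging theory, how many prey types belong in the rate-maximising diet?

3

Rank by E/h (kJ/min): F 297, D 225, E 145, G 106. Include each in turn until the next type's E/h falls below the running intake rate.
Rate on top 1: 89.28. D: 225 > 89.28 → include.
Rate on top 2: 125.5. E: 145 > 125.5 → include.
Rate on top 3: 136.1. G: 106 < 136.1 → exclude; stop.
Optimal diet: F, D, E — 3 of 4 types.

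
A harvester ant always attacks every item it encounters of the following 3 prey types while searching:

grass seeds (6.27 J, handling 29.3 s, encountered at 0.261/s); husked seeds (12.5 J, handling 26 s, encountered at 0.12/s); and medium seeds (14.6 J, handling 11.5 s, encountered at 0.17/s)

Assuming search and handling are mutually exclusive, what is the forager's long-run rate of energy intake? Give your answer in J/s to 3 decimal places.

R = Σλ_iE_i / (1 + Σλ_ih_i)
Numerator: 0.261×6.27 + 0.12×12.5 + 0.17×14.6 = 5.618
Denominator: 1 + 0.261×29.3 + 0.12×26 + 0.17×11.5 = 13.72
R = 5.618/13.72 = 0.4094 J/s

0.409 J/s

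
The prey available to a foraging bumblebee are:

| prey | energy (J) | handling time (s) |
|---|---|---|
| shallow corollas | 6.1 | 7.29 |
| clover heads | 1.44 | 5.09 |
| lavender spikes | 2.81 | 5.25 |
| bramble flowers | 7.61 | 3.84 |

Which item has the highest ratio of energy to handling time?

bramble flowers

Profitability E/h (J/s): shallow corollas = 6.1/7.29 = 0.837, clover heads = 1.44/5.09 = 0.283, lavender spikes = 2.81/5.25 = 0.535, bramble flowers = 7.61/3.84 = 1.98.
Ranked: bramble flowers > shallow corollas > lavender spikes > clover heads.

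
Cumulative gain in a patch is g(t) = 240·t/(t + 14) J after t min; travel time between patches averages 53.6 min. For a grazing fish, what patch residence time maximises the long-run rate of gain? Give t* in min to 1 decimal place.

Maximise g(t)/(T+t): set derivative to zero → g'(t)(T+t) = g(t).
g'(t) = 240·14/(t + 14)². Setting 240·14/(t+14)² = 240t/[(t+14)(53.6+t)] gives 14(53.6+t) = t(t+14), so t² = 14×53.6 = 750.4.
t* = √750.4 = 27.39 min.

27.4 min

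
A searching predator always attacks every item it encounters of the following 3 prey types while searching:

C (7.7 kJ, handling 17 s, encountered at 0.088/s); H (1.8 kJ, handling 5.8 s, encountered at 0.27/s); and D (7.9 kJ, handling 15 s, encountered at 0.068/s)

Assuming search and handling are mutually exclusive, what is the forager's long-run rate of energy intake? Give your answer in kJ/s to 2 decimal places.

R = Σλ_iE_i / (1 + Σλ_ih_i)
Numerator: 0.088×7.7 + 0.27×1.8 + 0.068×7.9 = 1.701
Denominator: 1 + 0.088×17 + 0.27×5.8 + 0.068×15 = 5.082
R = 1.701/5.082 = 0.3347 kJ/s

0.33 kJ/s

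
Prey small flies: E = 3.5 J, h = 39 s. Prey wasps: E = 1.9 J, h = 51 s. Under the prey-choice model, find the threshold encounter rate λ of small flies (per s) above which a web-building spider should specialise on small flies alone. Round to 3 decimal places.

0.018 per s

The zero-one rule: include wasps iff E₂/h₂ > λE₁/(1+λh₁). Equality gives the switch point.
λE₁h₂ = E₂ + λE₂h₁ ⇒ λ = E₂/(E₁h₂ − E₂h₁) = 1.9/(178.5 − 74.1) = 0.0182 per s.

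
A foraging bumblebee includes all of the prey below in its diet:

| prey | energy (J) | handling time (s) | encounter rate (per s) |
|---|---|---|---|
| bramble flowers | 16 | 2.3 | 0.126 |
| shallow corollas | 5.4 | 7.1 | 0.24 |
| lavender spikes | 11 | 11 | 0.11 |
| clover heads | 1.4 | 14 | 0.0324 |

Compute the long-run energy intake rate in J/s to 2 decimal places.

R = (0.126×16 + 0.24×5.4 + 0.11×11 + 0.0324×1.4) / (1 + 0.126×2.3 + 0.24×7.1 + 0.11×11 + 0.0324×14) = 4.567/4.657 = 0.9807 J/s.

0.98 J/s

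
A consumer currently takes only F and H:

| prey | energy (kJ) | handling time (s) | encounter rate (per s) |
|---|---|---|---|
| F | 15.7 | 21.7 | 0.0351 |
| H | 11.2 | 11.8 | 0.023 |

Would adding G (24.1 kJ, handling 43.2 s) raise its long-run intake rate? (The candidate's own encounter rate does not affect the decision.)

Yes

On F and H alone, R = ΣλE/(1+Σλh) = 0.8087/2.033 = 0.3978 kJ/s.
G: E/h = 24.1/43.2 = 0.5579 kJ/s.
Since 0.5579 > R, including G increases the long-run rate.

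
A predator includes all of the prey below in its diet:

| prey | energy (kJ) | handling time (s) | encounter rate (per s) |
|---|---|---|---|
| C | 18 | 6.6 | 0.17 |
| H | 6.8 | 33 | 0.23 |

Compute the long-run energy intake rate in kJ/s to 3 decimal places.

Energy encountered per unit search time: 0.17×18 + 0.23×6.8 = 4.624 kJ/s.
Handling time per unit search time: 0.17×6.6 + 0.23×33 = 8.712.
Rate = 4.624/(1 + 8.712) = 0.4761 kJ/s.

0.476 kJ/s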